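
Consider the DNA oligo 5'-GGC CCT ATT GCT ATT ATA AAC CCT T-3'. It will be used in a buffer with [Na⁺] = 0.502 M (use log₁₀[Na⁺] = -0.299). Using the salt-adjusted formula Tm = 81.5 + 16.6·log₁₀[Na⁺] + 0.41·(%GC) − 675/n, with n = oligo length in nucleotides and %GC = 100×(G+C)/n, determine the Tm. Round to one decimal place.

65.9°C

Length n = 25. Base counts: T=9, C=7, A=6, G=3
G+C = 10, so %GC = 10/25 × 100 = 40%
Salt term: 16.6 × (-0.299) = -4.963
GC term: 0.41 × 40 = 16.4; length term: −675/25 = −27
Tm = 81.5 + (-4.963) + 16.4 − 27 = 65.937 → 65.9°C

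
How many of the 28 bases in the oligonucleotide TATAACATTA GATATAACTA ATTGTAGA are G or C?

T=10, G=3, A=13, C=2
G+C = 3 + 2 = 5

5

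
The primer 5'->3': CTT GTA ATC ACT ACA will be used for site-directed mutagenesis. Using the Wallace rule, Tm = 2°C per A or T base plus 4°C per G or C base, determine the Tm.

40°C

Base counts: T=5, C=4, A=5, G=1
A+T = 10, G+C = 5
Tm = 4·5 + 2·10 = 20 + 20 = 40°C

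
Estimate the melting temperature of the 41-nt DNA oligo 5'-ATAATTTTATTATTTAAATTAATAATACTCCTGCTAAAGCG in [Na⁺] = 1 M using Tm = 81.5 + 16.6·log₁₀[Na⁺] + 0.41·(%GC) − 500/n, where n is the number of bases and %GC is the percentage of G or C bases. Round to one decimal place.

Length n = 41. A=16, C=5, G=3, T=17
G+C = 8, so %GC = 8/41 × 100 = 19.512%
Salt term: 16.6 × (0) = 0
GC term: 0.41 × 19.512 = 8; length term: −500/41 = −12.195
Tm = 81.5 + (0) + 8 − 12.195 = 77.305 → 77.3°C

77.3°C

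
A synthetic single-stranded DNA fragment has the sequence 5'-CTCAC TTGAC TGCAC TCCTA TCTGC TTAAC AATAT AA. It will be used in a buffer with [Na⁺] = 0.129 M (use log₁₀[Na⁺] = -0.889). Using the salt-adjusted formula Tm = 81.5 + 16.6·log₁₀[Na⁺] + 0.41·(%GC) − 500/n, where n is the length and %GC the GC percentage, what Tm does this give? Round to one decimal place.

68.7°C

Length n = 37. Base counts: C=11, A=11, T=12, G=3
G+C = 14, so %GC = 14/37 × 100 = 37.838%
Salt term: 16.6 × (-0.889) = -14.757
GC term: 0.41 × 37.838 = 15.514; length term: −500/37 = −13.514
Tm = 81.5 + (-14.757) + 15.514 − 13.514 = 68.743 → 68.7°C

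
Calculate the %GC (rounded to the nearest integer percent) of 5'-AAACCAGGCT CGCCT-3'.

60%

T=2, G=3, A=4, C=6
G+C = 3 + 6 = 9 out of 15 bases
%GC = 9/15 × 100 = 60% ≈ 60%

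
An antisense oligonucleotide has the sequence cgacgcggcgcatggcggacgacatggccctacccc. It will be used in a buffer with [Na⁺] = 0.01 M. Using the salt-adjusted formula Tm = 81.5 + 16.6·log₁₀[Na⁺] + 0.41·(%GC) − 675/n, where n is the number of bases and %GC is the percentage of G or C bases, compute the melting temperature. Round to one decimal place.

Length n = 36. Counting bases: G=12, T=3, A=6, C=15
G+C = 27, so %GC = 27/36 × 100 = 75%
Salt term: 16.6 × (-2) = -33.2
GC term: 0.41 × 75 = 30.75; length term: −675/36 = −18.75
Tm = 81.5 + (-33.2) + 30.75 − 18.75 = 60.3 → 60.3°C

60.3°C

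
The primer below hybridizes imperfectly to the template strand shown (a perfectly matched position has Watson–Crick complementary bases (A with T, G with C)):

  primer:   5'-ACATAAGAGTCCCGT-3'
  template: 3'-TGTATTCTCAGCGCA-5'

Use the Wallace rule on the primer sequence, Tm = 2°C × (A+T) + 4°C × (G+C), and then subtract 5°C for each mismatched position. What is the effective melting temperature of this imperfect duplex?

Primer base counts: A=5, T=3, G=3, C=4 → A+T=8, G+C=7
Perfect-match Tm = 2(8) + 4(7) = 16 + 28 = 44°C
Mismatches (positions where the bases are not complementary): 1 (at position 12)
Effective Tm = 44 − 1×5 = 44 − 5 = 39°C

39°C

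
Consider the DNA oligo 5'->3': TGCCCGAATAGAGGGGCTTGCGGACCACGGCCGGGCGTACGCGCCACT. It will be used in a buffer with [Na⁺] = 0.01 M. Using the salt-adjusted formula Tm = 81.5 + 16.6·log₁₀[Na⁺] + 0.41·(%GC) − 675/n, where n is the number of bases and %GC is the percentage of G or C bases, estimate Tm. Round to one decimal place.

Length n = 48. Scanning the sequence gives T=6, A=8, C=16, G=18.
G+C = 34, so %GC = 34/48 × 100 = 70.833%
Salt term: 16.6 × (-2) = -33.2
GC term: 0.41 × 70.833 = 29.042; length term: −675/48 = −14.062
Tm = 81.5 + (-33.2) + 29.042 − 14.062 = 63.28 → 63.3°C

63.3°C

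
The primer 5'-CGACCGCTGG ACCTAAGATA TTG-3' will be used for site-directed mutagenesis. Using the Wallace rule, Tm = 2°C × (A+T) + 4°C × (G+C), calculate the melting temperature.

70°C

Base counts: G=6, C=6, A=6, T=5
A+T = 11, G+C = 12
Tm = 2×11 + 4×12 = 70°C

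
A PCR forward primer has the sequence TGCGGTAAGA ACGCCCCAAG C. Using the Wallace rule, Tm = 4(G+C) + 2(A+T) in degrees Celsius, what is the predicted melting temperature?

68°C

Counting bases: T=2, G=6, C=7, A=6
AT pairs contribute 8, GC pairs contribute 13.
Tm = 2(8) + 4(13) = 16 + 52 = 68°C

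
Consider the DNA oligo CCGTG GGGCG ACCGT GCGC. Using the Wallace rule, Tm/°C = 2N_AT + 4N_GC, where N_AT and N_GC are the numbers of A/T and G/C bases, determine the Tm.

70°C

Scanning the sequence gives A=1, C=7, G=9, T=2.
AT pairs contribute 3, GC pairs contribute 16.
Tm = 4·16 + 2·3 = 64 + 6 = 70°C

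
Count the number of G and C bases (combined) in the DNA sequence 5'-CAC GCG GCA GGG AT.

10

Counting bases: A=3, G=6, C=4, T=1
G+C = 6 + 4 = 10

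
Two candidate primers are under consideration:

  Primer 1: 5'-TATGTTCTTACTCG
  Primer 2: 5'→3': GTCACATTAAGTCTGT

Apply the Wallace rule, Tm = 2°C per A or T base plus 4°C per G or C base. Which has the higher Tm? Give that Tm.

Primer 1: A+T=9, G+C=5 → Tm = 2(9)+4(5) = 38°C
Primer 2: A+T=10, G+C=6 → Tm = 2(10)+4(6) = 44°C
38°C vs 44°C → primer 2 is higher.

Primer 2, 44°C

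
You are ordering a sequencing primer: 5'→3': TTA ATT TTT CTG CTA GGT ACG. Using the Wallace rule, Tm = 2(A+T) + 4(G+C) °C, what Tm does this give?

56°C

Scanning the sequence gives T=10, G=4, C=3, A=4.
So N_AT = 14 and N_GC = 7.
Tm = 4·7 + 2·14 = 28 + 28 = 56°C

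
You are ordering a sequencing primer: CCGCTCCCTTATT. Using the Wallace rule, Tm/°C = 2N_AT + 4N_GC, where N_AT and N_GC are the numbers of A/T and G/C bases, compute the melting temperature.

Counting bases: C=6, A=1, T=5, G=1
A+T = 6, G+C = 7
Tm = 2×6 + 4×7 = 40°C

40°C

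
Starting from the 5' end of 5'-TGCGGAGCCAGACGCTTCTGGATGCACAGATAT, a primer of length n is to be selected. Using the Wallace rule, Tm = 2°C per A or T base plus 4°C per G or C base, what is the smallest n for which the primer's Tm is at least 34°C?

n = 10

First 9 bases: TGCGGAGCC → Tm = 32°C (< 34°C)
First 10 bases: TGCGGAGCCA → Tm = 34°C (≥ 34°C)
Each additional base adds 2°C (A/T) or 4°C (G/C), so Tm is non-decreasing in n; n = 10 is the first length to reach 34°C.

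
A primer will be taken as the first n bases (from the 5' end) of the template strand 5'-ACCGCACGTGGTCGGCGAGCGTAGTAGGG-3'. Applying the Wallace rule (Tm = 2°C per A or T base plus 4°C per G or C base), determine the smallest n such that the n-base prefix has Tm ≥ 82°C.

n = 24

First 23 bases: ACCGCACGTGGTCGGCGAGCGTA → Tm = 78°C (< 82°C)
First 24 bases: ACCGCACGTGGTCGGCGAGCGTAG → Tm = 82°C (≥ 82°C)
Each additional base adds 2°C (A/T) or 4°C (G/C), so Tm is non-decreasing in n; n = 24 is the first length to reach 82°C.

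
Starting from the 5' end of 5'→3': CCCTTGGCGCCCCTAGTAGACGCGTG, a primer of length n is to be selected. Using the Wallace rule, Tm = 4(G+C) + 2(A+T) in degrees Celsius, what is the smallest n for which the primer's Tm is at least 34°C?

First 9 bases: CCCTTGGCG → Tm = 32°C (< 34°C)
First 10 bases: CCCTTGGCGC → Tm = 36°C (≥ 34°C)
Since every base adds ≥2°C, Tm only increases with n, so the threshold is first crossed at n = 10.

n = 10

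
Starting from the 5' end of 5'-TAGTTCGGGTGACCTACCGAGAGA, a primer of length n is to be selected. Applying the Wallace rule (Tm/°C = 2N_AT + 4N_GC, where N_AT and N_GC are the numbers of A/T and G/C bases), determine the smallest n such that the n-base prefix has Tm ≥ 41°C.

n = 14

First 13 bases: TAGTTCGGGTGAC → Tm = 40°C (< 41°C)
First 14 bases: TAGTTCGGGTGACC → Tm = 44°C (≥ 41°C)
Since every base adds ≥2°C, Tm only increases with n, so the threshold is first crossed at n = 14.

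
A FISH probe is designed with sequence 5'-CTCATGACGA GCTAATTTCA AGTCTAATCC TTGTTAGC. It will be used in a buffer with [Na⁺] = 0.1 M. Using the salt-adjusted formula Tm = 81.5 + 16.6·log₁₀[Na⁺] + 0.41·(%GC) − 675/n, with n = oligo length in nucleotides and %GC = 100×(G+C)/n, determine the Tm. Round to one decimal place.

63.3°C

Length n = 38. Counting bases: A=10, T=13, G=6, C=9
G+C = 15, so %GC = 15/38 × 100 = 39.474%
Salt term: 16.6 × (-1) = -16.6
GC term: 0.41 × 39.474 = 16.184; length term: −675/38 = −17.763
Tm = 81.5 + (-16.6) + 16.184 − 17.763 = 63.321 → 63.3°C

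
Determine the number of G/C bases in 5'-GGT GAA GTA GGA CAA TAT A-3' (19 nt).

7

C=1, T=4, A=8, G=6
G+C = 6 + 1 = 7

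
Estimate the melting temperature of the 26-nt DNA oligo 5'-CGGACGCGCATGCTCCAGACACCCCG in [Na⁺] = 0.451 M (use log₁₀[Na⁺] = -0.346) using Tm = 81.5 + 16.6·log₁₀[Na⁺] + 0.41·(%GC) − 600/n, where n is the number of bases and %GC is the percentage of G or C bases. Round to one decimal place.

82.6°C

Length n = 26. Base counts: G=7, A=5, C=12, T=2
G+C = 19, so %GC = 19/26 × 100 = 73.077%
Salt term: 16.6 × (-0.346) = -5.744
GC term: 0.41 × 73.077 = 29.962; length term: −600/26 = −23.077
Tm = 81.5 + (-5.744) + 29.962 − 23.077 = 82.641 → 82.6°C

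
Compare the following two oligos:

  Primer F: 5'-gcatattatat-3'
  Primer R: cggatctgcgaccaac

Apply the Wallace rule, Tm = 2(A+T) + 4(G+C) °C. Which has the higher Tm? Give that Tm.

Primer F: A+T=9, G+C=2 → Tm = 2(9)+4(2) = 26°C
Primer R: A+T=6, G+C=10 → Tm = 2(6)+4(10) = 52°C
26°C vs 52°C → primer R is higher.

Primer R, 52°C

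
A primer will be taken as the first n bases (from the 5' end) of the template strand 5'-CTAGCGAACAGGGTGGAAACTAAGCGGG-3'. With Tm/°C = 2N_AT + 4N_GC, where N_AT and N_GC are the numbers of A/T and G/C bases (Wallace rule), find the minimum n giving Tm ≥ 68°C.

n = 23

First 22 bases: CTAGCGAACAGGGTGGAAACTA → Tm = 66°C (< 68°C)
First 23 bases: CTAGCGAACAGGGTGGAAACTAA → Tm = 68°C (≥ 68°C)
Each additional base adds 2°C (A/T) or 4°C (G/C), so Tm is non-decreasing in n; n = 23 is the first length to reach 68°C.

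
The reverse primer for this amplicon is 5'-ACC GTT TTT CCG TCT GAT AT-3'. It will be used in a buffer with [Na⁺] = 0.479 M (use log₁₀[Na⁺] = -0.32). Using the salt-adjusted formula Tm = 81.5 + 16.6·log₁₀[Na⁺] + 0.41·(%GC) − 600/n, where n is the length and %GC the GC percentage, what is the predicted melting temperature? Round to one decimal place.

Length n = 20. Base counts: G=3, C=5, T=9, A=3
G+C = 8, so %GC = 8/20 × 100 = 40%
Salt term: 16.6 × (-0.32) = -5.312
GC term: 0.41 × 40 = 16.4; length term: −600/20 = −30
Tm = 81.5 + (-5.312) + 16.4 − 30 = 62.588 → 62.6°C

62.6°C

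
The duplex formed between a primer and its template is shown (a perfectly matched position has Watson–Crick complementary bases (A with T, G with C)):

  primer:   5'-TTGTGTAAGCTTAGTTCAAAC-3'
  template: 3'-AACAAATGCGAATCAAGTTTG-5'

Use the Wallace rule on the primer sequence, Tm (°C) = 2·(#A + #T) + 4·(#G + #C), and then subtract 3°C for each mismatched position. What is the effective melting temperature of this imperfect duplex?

Primer base counts: A=6, T=8, G=4, C=3 → A+T=14, G+C=7
Perfect-match Tm = 2(14) + 4(7) = 28 + 28 = 56°C
Mismatches (positions where the bases are not complementary): 2 (at positions 5, 8)
Effective Tm = 56 − 2×3 = 56 − 6 = 50°C

50°C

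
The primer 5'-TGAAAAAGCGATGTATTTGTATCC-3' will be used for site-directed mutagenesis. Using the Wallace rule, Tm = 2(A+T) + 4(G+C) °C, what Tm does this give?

64°C

Scanning the sequence gives G=5, C=3, T=8, A=8.
A+T = 16, G+C = 8
Tm = 2(16) + 4(8) = 32 + 32 = 64°C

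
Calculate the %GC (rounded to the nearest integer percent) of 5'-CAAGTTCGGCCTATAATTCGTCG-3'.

Scanning the sequence gives C=6, T=7, G=5, A=5.
G+C = 5 + 6 = 11 out of 23 bases
%GC = 11/23 × 100 = 47.83% ≈ 48%

48%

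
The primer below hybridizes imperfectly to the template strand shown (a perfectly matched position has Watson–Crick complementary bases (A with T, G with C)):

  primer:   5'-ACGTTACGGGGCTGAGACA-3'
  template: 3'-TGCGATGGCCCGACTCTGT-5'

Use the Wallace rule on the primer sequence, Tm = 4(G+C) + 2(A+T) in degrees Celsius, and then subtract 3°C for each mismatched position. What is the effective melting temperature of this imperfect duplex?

54°C

Primer base counts: A=5, T=3, G=7, C=4 → A+T=8, G+C=11
Perfect-match Tm = 2(8) + 4(11) = 16 + 44 = 60°C
Mismatches (positions where the bases are not complementary): 2 (at positions 4, 8)
Effective Tm = 60 − 2×3 = 60 − 6 = 54°C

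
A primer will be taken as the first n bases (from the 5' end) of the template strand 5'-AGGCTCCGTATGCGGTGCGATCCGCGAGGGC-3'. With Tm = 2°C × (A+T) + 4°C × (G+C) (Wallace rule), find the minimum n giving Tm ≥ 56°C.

First 16 bases: AGGCTCCGTATGCGGT → Tm = 52°C (< 56°C)
First 17 bases: AGGCTCCGTATGCGGTG → Tm = 56°C (≥ 56°C)
Each additional base adds 2°C (A/T) or 4°C (G/C), so Tm is non-decreasing in n; n = 17 is the first length to reach 56°C.

n = 17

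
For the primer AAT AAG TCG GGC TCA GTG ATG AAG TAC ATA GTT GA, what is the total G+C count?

Base counts: T=9, A=12, C=4, G=10
G+C = 10 + 4 = 14

14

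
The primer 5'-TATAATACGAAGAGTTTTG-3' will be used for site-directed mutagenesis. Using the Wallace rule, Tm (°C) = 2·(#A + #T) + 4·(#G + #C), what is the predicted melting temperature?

48°C

Scanning the sequence gives T=7, C=1, A=7, G=4.
A+T = 14, G+C = 5
Tm = 2(14) + 4(5) = 28 + 20 = 48°C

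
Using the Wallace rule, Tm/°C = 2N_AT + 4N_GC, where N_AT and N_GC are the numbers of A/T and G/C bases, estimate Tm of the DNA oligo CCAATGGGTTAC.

Scanning the sequence gives T=3, C=3, G=3, A=3.
So N_AT = 6 and N_GC = 6.
Tm = 2×6 + 4×6 = 36°C

36°C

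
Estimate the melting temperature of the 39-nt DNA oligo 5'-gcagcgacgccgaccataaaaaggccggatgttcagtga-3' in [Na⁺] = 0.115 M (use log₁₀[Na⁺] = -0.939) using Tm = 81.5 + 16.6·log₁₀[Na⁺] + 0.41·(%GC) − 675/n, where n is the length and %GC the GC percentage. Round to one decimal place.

71.7°C

Length n = 39. Base counts: C=10, G=12, T=5, A=12
G+C = 22, so %GC = 22/39 × 100 = 56.41%
Salt term: 16.6 × (-0.939) = -15.587
GC term: 0.41 × 56.41 = 23.128; length term: −675/39 = −17.308
Tm = 81.5 + (-15.587) + 23.128 − 17.308 = 71.733 → 71.7°C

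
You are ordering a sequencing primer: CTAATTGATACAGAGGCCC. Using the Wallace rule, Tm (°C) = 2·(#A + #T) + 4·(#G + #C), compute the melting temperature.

G=4, C=5, A=6, T=4
A+T = 10, G+C = 9
Tm = 2(10) + 4(9) = 20 + 36 = 56°C

56°C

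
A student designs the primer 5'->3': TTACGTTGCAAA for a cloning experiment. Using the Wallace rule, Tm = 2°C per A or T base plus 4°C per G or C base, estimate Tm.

Scanning the sequence gives A=4, C=2, G=2, T=4.
A+T = 8, G+C = 4
Tm = 2(8) + 4(4) = 16 + 16 = 32°C

32°C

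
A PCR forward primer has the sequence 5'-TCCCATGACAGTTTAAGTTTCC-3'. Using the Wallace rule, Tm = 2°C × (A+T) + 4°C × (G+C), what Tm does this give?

62°C

Scanning the sequence gives A=5, G=3, C=6, T=8.
So N_AT = 13 and N_GC = 9.
Tm = 2×13 + 4×9 = 62°C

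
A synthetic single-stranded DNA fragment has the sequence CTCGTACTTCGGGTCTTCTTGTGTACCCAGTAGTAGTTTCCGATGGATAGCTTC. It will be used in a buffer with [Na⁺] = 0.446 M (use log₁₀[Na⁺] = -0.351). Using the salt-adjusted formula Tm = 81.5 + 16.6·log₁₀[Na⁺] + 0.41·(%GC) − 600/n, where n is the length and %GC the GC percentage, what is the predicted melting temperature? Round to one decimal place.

84.3°C

Length n = 54. Scanning the sequence gives T=20, G=13, A=8, C=13.
G+C = 26, so %GC = 26/54 × 100 = 48.148%
Salt term: 16.6 × (-0.351) = -5.827
GC term: 0.41 × 48.148 = 19.741; length term: −600/54 = −11.111
Tm = 81.5 + (-5.827) + 19.741 − 11.111 = 84.303 → 84.3°C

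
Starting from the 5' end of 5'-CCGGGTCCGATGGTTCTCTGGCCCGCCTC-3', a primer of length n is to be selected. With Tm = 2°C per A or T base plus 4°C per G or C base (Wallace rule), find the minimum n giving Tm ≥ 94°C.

First 26 bases: CCGGGTCCGATGGTTCTCTGGCCCGC → Tm = 90°C (< 94°C)
First 27 bases: CCGGGTCCGATGGTTCTCTGGCCCGCC → Tm = 94°C (≥ 94°C)
Each additional base adds 2°C (A/T) or 4°C (G/C), so Tm is non-decreasing in n; n = 27 is the first length to reach 94°C.

n = 27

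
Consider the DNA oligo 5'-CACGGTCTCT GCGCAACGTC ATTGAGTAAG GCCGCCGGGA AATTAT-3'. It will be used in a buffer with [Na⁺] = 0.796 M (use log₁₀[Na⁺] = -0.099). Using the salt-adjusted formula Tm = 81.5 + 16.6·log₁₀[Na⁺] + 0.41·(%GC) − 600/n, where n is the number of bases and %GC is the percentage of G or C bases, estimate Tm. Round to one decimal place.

89.1°C

Length n = 46. C=12, T=10, G=13, A=11
G+C = 25, so %GC = 25/46 × 100 = 54.348%
Salt term: 16.6 × (-0.099) = -1.643
GC term: 0.41 × 54.348 = 22.283; length term: −600/46 = −13.043
Tm = 81.5 + (-1.643) + 22.283 − 13.043 = 89.097 → 89.1°C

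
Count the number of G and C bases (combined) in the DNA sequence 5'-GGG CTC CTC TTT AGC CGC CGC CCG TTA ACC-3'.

20

Counting bases: T=7, G=7, C=13, A=3
Total G or C: 7 + 13 = 20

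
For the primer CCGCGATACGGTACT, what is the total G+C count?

9

T=3, G=4, C=5, A=3
Total G or C: 4 + 5 = 9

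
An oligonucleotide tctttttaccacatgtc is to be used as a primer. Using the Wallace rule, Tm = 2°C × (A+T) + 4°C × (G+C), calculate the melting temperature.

46°C

Scanning the sequence gives T=8, A=3, C=5, G=1.
So N_AT = 11 and N_GC = 6.
Tm = 4·6 + 2·11 = 24 + 22 = 46°C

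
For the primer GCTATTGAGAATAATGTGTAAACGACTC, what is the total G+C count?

Counting bases: T=8, C=4, A=10, G=6
G+C = 6 + 4 = 10

10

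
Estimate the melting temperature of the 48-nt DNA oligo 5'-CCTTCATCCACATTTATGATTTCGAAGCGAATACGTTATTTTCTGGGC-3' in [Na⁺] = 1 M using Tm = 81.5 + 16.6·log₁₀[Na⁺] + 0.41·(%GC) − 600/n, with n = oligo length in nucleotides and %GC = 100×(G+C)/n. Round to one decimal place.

85.2°C

Length n = 48. Scanning the sequence gives G=8, T=18, A=11, C=11.
G+C = 19, so %GC = 19/48 × 100 = 39.583%
Salt term: 16.6 × (0) = 0
GC term: 0.41 × 39.583 = 16.229; length term: −600/48 = −12.5
Tm = 81.5 + (0) + 16.229 − 12.5 = 85.229 → 85.2°C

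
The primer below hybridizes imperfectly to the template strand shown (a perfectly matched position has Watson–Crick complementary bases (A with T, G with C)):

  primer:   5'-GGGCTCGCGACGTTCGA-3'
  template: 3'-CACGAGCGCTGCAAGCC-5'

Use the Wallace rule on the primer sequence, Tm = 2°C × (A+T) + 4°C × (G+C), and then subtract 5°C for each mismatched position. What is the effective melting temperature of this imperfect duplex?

Primer base counts: A=2, T=3, G=7, C=5 → A+T=5, G+C=12
Perfect-match Tm = 2(5) + 4(12) = 10 + 48 = 58°C
Mismatches (positions where the bases are not complementary): 2 (at positions 2, 17)
Effective Tm = 58 − 2×5 = 58 − 10 = 48°C

48°C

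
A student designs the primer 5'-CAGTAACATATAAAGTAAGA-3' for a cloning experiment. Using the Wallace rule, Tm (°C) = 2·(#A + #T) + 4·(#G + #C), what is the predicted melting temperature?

50°C

Counting bases: C=2, T=4, A=11, G=3
So N_AT = 15 and N_GC = 5.
Tm = 4·5 + 2·15 = 20 + 30 = 50°C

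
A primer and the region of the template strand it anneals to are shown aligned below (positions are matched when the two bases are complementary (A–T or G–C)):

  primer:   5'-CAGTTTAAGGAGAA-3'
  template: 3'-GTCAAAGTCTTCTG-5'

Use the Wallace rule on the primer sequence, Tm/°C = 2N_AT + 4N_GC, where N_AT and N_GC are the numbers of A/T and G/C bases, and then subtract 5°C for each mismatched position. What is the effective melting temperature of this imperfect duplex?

23°C

Primer base counts: A=6, T=3, G=4, C=1 → A+T=9, G+C=5
Perfect-match Tm = 2(9) + 4(5) = 18 + 20 = 38°C
Mismatches (positions where the bases are not complementary): 3 (at positions 7, 10, 14)
Effective Tm = 38 − 3×5 = 38 − 15 = 23°C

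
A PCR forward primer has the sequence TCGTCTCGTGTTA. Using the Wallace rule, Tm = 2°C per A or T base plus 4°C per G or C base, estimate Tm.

Scanning the sequence gives T=6, C=3, G=3, A=1.
AT pairs contribute 7, GC pairs contribute 6.
Tm = 2×7 + 4×6 = 38°C

38°C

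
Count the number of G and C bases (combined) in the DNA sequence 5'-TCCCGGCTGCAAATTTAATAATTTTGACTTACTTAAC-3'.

Scanning the sequence gives C=8, G=4, A=11, T=14.
G+C = 4 + 8 = 12

12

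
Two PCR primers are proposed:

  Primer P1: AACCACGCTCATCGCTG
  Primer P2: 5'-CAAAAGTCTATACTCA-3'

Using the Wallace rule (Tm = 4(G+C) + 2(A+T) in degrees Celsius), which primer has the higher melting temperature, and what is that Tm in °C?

Primer P1, 54°C

Primer P1: A+T=7, G+C=10 → Tm = 2(7)+4(10) = 54°C
Primer P2: A+T=11, G+C=5 → Tm = 2(11)+4(5) = 42°C
54°C vs 42°C → primer P1 is higher.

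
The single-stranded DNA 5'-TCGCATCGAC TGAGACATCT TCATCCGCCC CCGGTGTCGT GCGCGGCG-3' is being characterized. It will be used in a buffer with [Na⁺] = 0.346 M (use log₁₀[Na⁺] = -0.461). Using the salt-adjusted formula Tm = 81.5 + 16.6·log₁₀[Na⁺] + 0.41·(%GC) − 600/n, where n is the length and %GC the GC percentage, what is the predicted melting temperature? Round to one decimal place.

Length n = 48. Base counts: C=18, G=14, A=6, T=10
G+C = 32, so %GC = 32/48 × 100 = 66.667%
Salt term: 16.6 × (-0.461) = -7.653
GC term: 0.41 × 66.667 = 27.333; length term: −600/48 = −12.5
Tm = 81.5 + (-7.653) + 27.333 − 12.5 = 88.68 → 88.7°C

88.7°C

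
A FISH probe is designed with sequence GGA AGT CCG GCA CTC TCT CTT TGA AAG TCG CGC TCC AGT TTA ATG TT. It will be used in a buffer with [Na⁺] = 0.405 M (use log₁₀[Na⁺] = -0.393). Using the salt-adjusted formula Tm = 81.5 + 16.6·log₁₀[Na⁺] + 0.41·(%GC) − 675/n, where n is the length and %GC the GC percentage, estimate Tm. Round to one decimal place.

80.7°C

Length n = 47. A=9, C=12, G=11, T=15
G+C = 23, so %GC = 23/47 × 100 = 48.936%
Salt term: 16.6 × (-0.393) = -6.524
GC term: 0.41 × 48.936 = 20.064; length term: −675/47 = −14.362
Tm = 81.5 + (-6.524) + 20.064 − 14.362 = 80.678 → 80.7°C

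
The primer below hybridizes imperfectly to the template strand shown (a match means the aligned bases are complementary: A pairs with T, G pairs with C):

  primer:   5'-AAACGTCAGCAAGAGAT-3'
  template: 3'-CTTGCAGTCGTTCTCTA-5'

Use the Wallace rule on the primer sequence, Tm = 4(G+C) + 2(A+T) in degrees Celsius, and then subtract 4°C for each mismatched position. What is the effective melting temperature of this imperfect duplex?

44°C

Primer base counts: A=8, T=2, G=4, C=3 → A+T=10, G+C=7
Perfect-match Tm = 2(10) + 4(7) = 20 + 28 = 48°C
Mismatches (positions where the bases are not complementary): 1 (at position 1)
Effective Tm = 48 − 1×4 = 48 − 4 = 44°C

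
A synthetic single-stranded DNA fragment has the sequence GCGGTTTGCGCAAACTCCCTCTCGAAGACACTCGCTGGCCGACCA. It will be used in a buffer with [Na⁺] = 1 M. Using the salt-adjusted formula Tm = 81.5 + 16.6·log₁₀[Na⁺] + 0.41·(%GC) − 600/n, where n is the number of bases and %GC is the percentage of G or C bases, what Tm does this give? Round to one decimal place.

Length n = 45. A=9, G=11, C=17, T=8
G+C = 28, so %GC = 28/45 × 100 = 62.222%
Salt term: 16.6 × (0) = 0
GC term: 0.41 × 62.222 = 25.511; length term: −600/45 = −13.333
Tm = 81.5 + (0) + 25.511 − 13.333 = 93.678 → 93.7°C

93.7°C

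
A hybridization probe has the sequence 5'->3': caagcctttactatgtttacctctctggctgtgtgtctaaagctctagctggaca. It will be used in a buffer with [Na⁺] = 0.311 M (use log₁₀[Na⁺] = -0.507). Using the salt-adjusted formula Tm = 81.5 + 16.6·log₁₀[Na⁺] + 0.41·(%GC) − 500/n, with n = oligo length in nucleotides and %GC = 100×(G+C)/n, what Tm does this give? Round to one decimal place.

82.6°C

Length n = 55. Scanning the sequence gives C=14, T=19, G=11, A=11.
G+C = 25, so %GC = 25/55 × 100 = 45.455%
Salt term: 16.6 × (-0.507) = -8.416
GC term: 0.41 × 45.455 = 18.637; length term: −500/55 = −9.091
Tm = 81.5 + (-8.416) + 18.637 − 9.091 = 82.63 → 82.6°C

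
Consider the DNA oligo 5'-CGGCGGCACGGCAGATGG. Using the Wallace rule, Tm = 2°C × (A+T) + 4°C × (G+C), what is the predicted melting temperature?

Base counts: A=3, G=9, C=5, T=1
AT pairs contribute 4, GC pairs contribute 14.
Tm = 4·14 + 2·4 = 56 + 8 = 64°C

64°C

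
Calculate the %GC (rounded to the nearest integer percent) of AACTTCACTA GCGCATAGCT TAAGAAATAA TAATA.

29%

G=4, C=6, T=9, A=16
G+C = 4 + 6 = 10 out of 35 bases
%GC = 10/35 × 100 = 28.57% ≈ 29%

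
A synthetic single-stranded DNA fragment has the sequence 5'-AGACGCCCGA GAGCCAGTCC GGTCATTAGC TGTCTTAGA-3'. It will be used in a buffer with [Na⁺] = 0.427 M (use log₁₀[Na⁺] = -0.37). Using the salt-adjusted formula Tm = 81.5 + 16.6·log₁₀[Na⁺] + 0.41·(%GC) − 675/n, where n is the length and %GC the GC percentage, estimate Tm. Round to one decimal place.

81.2°C

Length n = 39. T=8, C=11, G=11, A=9
G+C = 22, so %GC = 22/39 × 100 = 56.41%
Salt term: 16.6 × (-0.37) = -6.142
GC term: 0.41 × 56.41 = 23.128; length term: −675/39 = −17.308
Tm = 81.5 + (-6.142) + 23.128 − 17.308 = 81.178 → 81.2°C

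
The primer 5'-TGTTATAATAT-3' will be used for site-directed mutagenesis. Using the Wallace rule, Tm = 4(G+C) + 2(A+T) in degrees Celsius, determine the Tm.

Counting bases: G=1, T=6, C=0, A=4
A+T = 10, G+C = 1
Tm = 4·1 + 2·10 = 4 + 20 = 24°C

24°C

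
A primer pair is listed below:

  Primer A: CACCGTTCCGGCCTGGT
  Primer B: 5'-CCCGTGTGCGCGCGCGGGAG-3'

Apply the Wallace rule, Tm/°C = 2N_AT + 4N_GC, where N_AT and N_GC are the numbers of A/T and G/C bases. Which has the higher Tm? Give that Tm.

Primer A: A+T=5, G+C=12 → Tm = 2(5)+4(12) = 58°C
Primer B: A+T=3, G+C=17 → Tm = 2(3)+4(17) = 74°C
58°C vs 74°C → primer B is higher.

Primer B, 74°C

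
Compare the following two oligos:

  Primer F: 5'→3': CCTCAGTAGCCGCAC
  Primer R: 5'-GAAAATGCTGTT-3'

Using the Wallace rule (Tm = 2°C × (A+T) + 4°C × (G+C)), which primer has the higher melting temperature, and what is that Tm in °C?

Primer F, 50°C

Primer F: A+T=5, G+C=10 → Tm = 2(5)+4(10) = 50°C
Primer R: A+T=8, G+C=4 → Tm = 2(8)+4(4) = 32°C
50°C vs 32°C → primer F is higher.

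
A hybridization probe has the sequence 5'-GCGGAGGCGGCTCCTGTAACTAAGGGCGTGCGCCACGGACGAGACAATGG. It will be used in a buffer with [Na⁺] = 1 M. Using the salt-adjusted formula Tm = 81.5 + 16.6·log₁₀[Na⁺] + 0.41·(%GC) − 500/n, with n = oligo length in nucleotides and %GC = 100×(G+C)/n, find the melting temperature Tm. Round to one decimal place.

98.6°C

Length n = 50. Scanning the sequence gives A=11, T=6, G=20, C=13.
G+C = 33, so %GC = 33/50 × 100 = 66%
Salt term: 16.6 × (0) = 0
GC term: 0.41 × 66 = 27.06; length term: −500/50 = −10
Tm = 81.5 + (0) + 27.06 − 10 = 98.56 → 98.6°C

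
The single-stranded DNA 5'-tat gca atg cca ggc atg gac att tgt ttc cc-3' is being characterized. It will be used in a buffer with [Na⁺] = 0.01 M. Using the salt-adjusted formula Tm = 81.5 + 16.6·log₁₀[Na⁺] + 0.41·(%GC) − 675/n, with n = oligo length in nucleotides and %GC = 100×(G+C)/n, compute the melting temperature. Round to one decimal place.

Length n = 32. Counting bases: G=7, A=7, T=10, C=8
G+C = 15, so %GC = 15/32 × 100 = 46.875%
Salt term: 16.6 × (-2) = -33.2
GC term: 0.41 × 46.875 = 19.219; length term: −675/32 = −21.094
Tm = 81.5 + (-33.2) + 19.219 − 21.094 = 46.425 → 46.4°C

46.4°C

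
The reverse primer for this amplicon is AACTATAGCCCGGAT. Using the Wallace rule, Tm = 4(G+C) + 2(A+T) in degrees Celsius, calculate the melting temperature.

44°C

Counting bases: C=4, G=3, T=3, A=5
AT pairs contribute 8, GC pairs contribute 7.
Tm = 2(8) + 4(7) = 16 + 28 = 44°C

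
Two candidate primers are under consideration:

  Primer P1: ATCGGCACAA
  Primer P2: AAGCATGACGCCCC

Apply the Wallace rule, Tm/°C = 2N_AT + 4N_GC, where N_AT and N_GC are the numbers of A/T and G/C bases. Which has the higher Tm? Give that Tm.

Primer P1: A+T=5, G+C=5 → Tm = 2(5)+4(5) = 30°C
Primer P2: A+T=5, G+C=9 → Tm = 2(5)+4(9) = 46°C
30°C vs 46°C → primer P2 is higher.

Primer P2, 46°C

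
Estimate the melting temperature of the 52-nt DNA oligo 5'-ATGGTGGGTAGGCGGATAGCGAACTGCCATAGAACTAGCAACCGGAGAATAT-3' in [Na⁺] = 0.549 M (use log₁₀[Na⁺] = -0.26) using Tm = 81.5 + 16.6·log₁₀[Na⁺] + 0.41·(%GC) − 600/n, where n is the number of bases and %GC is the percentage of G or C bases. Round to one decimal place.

86.1°C

Length n = 52. C=9, G=17, T=9, A=17
G+C = 26, so %GC = 26/52 × 100 = 50%
Salt term: 16.6 × (-0.26) = -4.316
GC term: 0.41 × 50 = 20.5; length term: −600/52 = −11.538
Tm = 81.5 + (-4.316) + 20.5 − 11.538 = 86.146 → 86.1°C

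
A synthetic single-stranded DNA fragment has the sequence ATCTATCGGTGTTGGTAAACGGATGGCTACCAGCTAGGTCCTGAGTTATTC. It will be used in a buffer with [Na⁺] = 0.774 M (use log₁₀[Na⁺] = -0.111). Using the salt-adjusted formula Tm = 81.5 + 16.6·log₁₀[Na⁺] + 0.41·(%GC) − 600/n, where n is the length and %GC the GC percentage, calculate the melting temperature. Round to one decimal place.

Length n = 51. A=11, T=16, C=10, G=14
G+C = 24, so %GC = 24/51 × 100 = 47.059%
Salt term: 16.6 × (-0.111) = -1.843
GC term: 0.41 × 47.059 = 19.294; length term: −600/51 = −11.765
Tm = 81.5 + (-1.843) + 19.294 − 11.765 = 87.186 → 87.2°C

87.2°C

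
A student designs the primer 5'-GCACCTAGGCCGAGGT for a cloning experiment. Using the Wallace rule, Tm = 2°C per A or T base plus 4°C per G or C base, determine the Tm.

54°C

Counting bases: G=6, A=3, C=5, T=2
A+T = 5, G+C = 11
Tm = 4·11 + 2·5 = 44 + 10 = 54°C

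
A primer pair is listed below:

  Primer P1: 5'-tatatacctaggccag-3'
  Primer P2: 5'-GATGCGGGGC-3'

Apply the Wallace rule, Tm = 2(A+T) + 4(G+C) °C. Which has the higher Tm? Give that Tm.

Primer P1: A+T=9, G+C=7 → Tm = 2(9)+4(7) = 46°C
Primer P2: A+T=2, G+C=8 → Tm = 2(2)+4(8) = 36°C
46°C vs 36°C → primer P1 is higher.

Primer P1, 46°C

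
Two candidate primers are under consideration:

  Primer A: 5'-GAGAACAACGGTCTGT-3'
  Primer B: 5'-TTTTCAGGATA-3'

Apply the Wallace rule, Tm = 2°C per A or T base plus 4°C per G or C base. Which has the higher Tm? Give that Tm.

Primer A: A+T=8, G+C=8 → Tm = 2(8)+4(8) = 48°C
Primer B: A+T=8, G+C=3 → Tm = 2(8)+4(3) = 28°C
48°C vs 28°C → primer A is higher.

Primer A, 48°C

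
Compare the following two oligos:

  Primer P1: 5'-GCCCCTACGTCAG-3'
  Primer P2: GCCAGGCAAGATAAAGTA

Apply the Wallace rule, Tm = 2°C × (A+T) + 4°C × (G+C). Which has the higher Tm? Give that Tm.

Primer P1: A+T=4, G+C=9 → Tm = 2(4)+4(9) = 44°C
Primer P2: A+T=10, G+C=8 → Tm = 2(10)+4(8) = 52°C
44°C vs 52°C → primer P2 is higher.

Primer P2, 52°C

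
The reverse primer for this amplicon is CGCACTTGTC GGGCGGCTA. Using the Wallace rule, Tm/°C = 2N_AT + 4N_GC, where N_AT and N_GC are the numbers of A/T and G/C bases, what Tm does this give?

Base counts: C=6, A=2, T=4, G=7
AT pairs contribute 6, GC pairs contribute 13.
Tm = 2×6 + 4×13 = 64°C

64°C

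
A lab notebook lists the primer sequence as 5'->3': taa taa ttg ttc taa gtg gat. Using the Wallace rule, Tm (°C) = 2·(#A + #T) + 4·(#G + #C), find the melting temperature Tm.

52°C

Counting bases: G=4, A=7, C=1, T=9
AT pairs contribute 16, GC pairs contribute 5.
Tm = 2(16) + 4(5) = 32 + 20 = 52°C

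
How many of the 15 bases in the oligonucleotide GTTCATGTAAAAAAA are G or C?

Counting bases: T=4, G=2, C=1, A=8
Total G or C: 2 + 1 = 3

3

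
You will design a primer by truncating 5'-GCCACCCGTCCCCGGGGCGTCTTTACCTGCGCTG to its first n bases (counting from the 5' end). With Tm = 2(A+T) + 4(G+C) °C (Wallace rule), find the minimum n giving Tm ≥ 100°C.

First 28 bases: GCCACCCGTCCCCGGGGCGTCTTTACCT → Tm = 96°C (< 100°C)
First 29 bases: GCCACCCGTCCCCGGGGCGTCTTTACCTG → Tm = 100°C (≥ 100°C)
Since every base adds ≥2°C, Tm only increases with n, so the threshold is first crossed at n = 29.

n = 29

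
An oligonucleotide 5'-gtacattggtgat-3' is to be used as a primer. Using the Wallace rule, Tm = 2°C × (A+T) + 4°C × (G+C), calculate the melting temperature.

T=5, G=4, C=1, A=3
AT pairs contribute 8, GC pairs contribute 5.
Tm = 2(8) + 4(5) = 16 + 20 = 36°C

36°C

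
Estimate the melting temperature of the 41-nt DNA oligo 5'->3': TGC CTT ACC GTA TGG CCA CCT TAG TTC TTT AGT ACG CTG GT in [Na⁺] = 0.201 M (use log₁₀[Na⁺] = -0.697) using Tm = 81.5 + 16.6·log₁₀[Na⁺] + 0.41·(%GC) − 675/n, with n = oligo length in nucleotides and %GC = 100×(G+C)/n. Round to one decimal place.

73.5°C

Length n = 41. Base counts: G=9, T=15, C=11, A=6
G+C = 20, so %GC = 20/41 × 100 = 48.78%
Salt term: 16.6 × (-0.697) = -11.57
GC term: 0.41 × 48.78 = 20; length term: −675/41 = −16.463
Tm = 81.5 + (-11.57) + 20 − 16.463 = 73.467 → 73.5°C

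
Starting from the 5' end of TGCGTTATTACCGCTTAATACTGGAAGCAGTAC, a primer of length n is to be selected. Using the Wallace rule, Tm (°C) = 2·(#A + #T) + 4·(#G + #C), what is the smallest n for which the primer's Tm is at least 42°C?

n = 14

First 13 bases: TGCGTTATTACCG → Tm = 38°C (< 42°C)
First 14 bases: TGCGTTATTACCGC → Tm = 42°C (≥ 42°C)
Each additional base adds 2°C (A/T) or 4°C (G/C), so Tm is non-decreasing in n; n = 14 is the first length to reach 42°C.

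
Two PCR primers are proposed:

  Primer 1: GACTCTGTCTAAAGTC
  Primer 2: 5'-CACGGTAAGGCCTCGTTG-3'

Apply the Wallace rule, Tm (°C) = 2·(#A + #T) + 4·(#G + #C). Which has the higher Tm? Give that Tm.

Primer 2, 58°C

Primer 1: A+T=9, G+C=7 → Tm = 2(9)+4(7) = 46°C
Primer 2: A+T=7, G+C=11 → Tm = 2(7)+4(11) = 58°C
46°C vs 58°C → primer 2 is higher.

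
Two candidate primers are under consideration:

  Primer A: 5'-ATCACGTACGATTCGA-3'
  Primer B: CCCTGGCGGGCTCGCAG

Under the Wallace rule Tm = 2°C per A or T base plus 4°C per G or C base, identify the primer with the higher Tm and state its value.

Primer B, 62°C

Primer A: A+T=9, G+C=7 → Tm = 2(9)+4(7) = 46°C
Primer B: A+T=3, G+C=14 → Tm = 2(3)+4(14) = 62°C
46°C vs 62°C → primer B is higher.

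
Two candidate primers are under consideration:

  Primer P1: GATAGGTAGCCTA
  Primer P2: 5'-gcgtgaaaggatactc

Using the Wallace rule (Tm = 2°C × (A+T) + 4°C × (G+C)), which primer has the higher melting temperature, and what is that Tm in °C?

Primer P2, 48°C

Primer P1: A+T=7, G+C=6 → Tm = 2(7)+4(6) = 38°C
Primer P2: A+T=8, G+C=8 → Tm = 2(8)+4(8) = 48°C
38°C vs 48°C → primer P2 is higher.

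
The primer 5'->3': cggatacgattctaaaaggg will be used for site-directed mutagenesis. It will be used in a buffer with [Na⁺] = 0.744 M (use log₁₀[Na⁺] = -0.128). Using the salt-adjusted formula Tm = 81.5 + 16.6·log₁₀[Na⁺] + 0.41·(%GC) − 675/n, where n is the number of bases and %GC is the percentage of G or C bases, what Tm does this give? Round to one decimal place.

Length n = 20. Scanning the sequence gives G=6, A=7, C=3, T=4.
G+C = 9, so %GC = 9/20 × 100 = 45%
Salt term: 16.6 × (-0.128) = -2.125
GC term: 0.41 × 45 = 18.45; length term: −675/20 = −33.75
Tm = 81.5 + (-2.125) + 18.45 − 33.75 = 64.075 → 64.1°C

64.1°C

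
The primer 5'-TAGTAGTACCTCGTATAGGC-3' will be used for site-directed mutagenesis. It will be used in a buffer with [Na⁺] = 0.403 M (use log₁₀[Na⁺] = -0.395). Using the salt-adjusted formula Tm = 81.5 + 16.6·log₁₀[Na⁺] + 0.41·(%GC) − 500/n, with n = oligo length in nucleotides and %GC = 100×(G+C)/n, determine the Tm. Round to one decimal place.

Length n = 20. Scanning the sequence gives C=4, T=6, G=5, A=5.
G+C = 9, so %GC = 9/20 × 100 = 45%
Salt term: 16.6 × (-0.395) = -6.557
GC term: 0.41 × 45 = 18.45; length term: −500/20 = −25
Tm = 81.5 + (-6.557) + 18.45 − 25 = 68.393 → 68.4°C

68.4°C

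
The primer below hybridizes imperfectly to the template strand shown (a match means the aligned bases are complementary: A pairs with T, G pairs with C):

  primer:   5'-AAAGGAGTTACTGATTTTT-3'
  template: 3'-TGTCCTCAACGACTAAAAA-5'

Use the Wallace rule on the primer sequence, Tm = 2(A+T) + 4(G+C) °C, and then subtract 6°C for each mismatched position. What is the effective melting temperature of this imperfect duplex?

36°C

Primer base counts: A=6, T=8, G=4, C=1 → A+T=14, G+C=5
Perfect-match Tm = 2(14) + 4(5) = 28 + 20 = 48°C
Mismatches (positions where the bases are not complementary): 2 (at positions 2, 10)
Effective Tm = 48 − 2×6 = 48 − 12 = 36°C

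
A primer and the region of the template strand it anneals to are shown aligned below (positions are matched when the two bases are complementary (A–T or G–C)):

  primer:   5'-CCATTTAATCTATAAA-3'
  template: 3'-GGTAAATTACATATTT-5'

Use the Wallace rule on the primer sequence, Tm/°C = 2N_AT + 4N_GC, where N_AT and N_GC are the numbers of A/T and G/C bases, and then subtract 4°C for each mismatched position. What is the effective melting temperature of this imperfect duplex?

34°C

Primer base counts: A=7, T=6, G=0, C=3 → A+T=13, G+C=3
Perfect-match Tm = 2(13) + 4(3) = 26 + 12 = 38°C
Mismatches (positions where the bases are not complementary): 1 (at position 10)
Effective Tm = 38 − 1×4 = 38 − 4 = 34°C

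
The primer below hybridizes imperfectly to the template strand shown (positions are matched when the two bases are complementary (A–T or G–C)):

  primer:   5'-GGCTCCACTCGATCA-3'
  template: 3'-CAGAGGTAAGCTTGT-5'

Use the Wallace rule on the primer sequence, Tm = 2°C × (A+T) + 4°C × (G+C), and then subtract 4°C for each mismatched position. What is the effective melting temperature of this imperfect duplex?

Primer base counts: A=3, T=3, G=3, C=6 → A+T=6, G+C=9
Perfect-match Tm = 2(6) + 4(9) = 12 + 36 = 48°C
Mismatches (positions where the bases are not complementary): 3 (at positions 2, 8, 13)
Effective Tm = 48 − 3×4 = 48 − 12 = 36°C

36°C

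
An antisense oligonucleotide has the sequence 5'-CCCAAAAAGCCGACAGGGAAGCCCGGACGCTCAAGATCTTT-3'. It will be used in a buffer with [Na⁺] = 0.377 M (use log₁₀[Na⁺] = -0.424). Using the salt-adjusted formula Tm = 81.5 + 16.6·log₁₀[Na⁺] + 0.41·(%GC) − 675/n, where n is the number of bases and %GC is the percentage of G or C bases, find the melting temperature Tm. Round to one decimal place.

81.0°C

Length n = 41. Scanning the sequence gives A=13, T=5, C=13, G=10.
G+C = 23, so %GC = 23/41 × 100 = 56.098%
Salt term: 16.6 × (-0.424) = -7.038
GC term: 0.41 × 56.098 = 23; length term: −675/41 = −16.463
Tm = 81.5 + (-7.038) + 23 − 16.463 = 80.999 → 81.0°C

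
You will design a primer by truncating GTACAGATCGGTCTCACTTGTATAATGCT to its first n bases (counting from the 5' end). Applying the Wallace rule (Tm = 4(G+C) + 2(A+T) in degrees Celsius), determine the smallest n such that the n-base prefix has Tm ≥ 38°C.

n = 13

First 12 bases: GTACAGATCGGT → Tm = 36°C (< 38°C)
First 13 bases: GTACAGATCGGTC → Tm = 40°C (≥ 38°C)
Each additional base adds 2°C (A/T) or 4°C (G/C), so Tm is non-decreasing in n; n = 13 is the first length to reach 38°C.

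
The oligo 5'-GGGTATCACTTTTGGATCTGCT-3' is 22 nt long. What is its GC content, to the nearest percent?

A=3, C=4, G=6, T=9
G+C = 6 + 4 = 10 out of 22 bases
%GC = 10/22 × 100 = 45.45% ≈ 45%

45%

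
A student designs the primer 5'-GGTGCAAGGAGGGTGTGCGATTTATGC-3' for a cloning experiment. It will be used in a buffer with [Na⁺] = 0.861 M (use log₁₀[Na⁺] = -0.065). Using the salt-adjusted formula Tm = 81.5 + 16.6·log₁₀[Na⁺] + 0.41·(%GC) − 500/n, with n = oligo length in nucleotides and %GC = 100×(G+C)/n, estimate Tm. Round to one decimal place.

84.7°C

Length n = 27. Counting bases: A=5, T=7, C=3, G=12
G+C = 15, so %GC = 15/27 × 100 = 55.556%
Salt term: 16.6 × (-0.065) = -1.079
GC term: 0.41 × 55.556 = 22.778; length term: −500/27 = −18.519
Tm = 81.5 + (-1.079) + 22.778 − 18.519 = 84.68 → 84.7°C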